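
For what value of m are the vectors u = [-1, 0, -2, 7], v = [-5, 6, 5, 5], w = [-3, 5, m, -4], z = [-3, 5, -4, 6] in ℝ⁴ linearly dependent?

Dependence holds iff the 4×4 matrix [u v w z] is singular.
The determinant works out to 390 - 60*m.
Solving 390 - 60*m = 0 yields m = 13/2.

m = 13/2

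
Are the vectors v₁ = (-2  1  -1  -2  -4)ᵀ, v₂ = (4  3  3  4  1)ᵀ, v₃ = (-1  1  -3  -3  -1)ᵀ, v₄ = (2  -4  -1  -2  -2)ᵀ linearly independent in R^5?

linearly independent

Place the vectors as rows of a 4×5 matrix and reduce to echelon form.
The reduction yields 4 nonzero rows, so the rank is 4.
Since rank = 4 (the number of vectors), the set is linearly independent.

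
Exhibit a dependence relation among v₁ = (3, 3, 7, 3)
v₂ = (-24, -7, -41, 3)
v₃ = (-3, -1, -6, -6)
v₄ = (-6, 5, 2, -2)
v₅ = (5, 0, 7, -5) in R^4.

Set up α₁v₁ + … + α₅v₅ = 0 and solve the homogeneous system.
A generator of the null space is (2, 1, -1, 0, 3).

2v₁ + v₂ - v₃ + 3v₅ = 0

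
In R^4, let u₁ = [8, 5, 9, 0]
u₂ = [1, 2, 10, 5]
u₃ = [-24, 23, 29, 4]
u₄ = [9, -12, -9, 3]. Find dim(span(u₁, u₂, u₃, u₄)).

3

Put the 4×4 matrix [u₁|u₂|u₃|u₄] into echelon form.
Reduction leaves 3 leading entries, giving rank 3.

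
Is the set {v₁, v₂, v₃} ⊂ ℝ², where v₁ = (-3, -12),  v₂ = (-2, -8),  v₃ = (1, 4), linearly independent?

linearly dependent

There are 3 vectors in a 2-dimensional space, so they cannot be linearly independent.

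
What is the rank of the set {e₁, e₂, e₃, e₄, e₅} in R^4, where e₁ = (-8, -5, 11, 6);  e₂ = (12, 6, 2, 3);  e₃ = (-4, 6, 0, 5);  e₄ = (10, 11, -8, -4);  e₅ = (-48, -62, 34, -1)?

Apply Gaussian elimination to the matrix whose rows are e₁, e₂, e₃, e₄, e₅.
The echelon form has 4 nonzero rows, so the rank is 4.
(With 5 elements in a 4-dimensional space the rank is at most 4.)

rank 4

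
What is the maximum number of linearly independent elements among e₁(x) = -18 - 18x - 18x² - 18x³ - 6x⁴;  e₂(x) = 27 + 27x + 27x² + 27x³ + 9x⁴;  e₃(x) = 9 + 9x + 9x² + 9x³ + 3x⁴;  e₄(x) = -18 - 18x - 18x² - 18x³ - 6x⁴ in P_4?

1

Use coordinates relative to {1, x, …, x⁴}.
Row-reduce the 4×5 matrix with these as rows.
Reduction leaves 1 leading entry, giving rank 1.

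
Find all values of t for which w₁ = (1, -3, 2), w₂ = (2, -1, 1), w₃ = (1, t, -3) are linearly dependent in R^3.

The set is linearly dependent precisely when det[w₁; w₂; w₃] = 0.
The determinant works out to 3*t - 16.
Setting this to zero gives t = 16/3.

t = 16/3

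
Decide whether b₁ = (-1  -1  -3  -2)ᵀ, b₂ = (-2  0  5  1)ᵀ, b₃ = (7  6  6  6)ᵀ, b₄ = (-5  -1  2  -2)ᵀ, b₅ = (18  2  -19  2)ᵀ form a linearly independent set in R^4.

linearly dependent

There are 5 vectors in a 4-dimensional space, so they cannot be linearly independent.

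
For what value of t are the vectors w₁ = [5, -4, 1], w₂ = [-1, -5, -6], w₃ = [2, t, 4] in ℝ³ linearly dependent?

Place the vectors as rows of a 3×3 matrix; dependence ⇔ determinant zero.
The determinant works out to 29*t - 58.
Solving 29*t - 58 = 0 yields t = 2.

t = 2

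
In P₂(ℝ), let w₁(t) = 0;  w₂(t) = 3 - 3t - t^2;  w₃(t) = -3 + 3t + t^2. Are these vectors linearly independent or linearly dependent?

Take coordinates with respect to the standard basis {1, t, t^2}.
One of the vectors is the zero vector, so the set is linearly dependent.

linearly dependent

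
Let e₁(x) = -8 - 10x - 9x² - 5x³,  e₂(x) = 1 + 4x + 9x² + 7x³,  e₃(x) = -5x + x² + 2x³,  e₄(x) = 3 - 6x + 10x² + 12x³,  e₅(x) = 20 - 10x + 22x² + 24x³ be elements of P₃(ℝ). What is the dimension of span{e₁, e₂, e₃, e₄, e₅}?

Use coordinates relative to {1, x, …, x³}.
Apply Gaussian elimination to the matrix whose rows are e₁, e₂, e₃, e₄, e₅.
There are 4 pivot columns, so rank = 4.
(With 5 elements in a 4-dimensional space the rank is at most 4.)

dim = 4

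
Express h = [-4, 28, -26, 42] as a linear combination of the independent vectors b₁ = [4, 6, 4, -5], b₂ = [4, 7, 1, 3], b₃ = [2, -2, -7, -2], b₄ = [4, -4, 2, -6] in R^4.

h = -2b₁ + 4b₂ + 2b₃ - 4b₄

Solve the system with b₁, b₂, b₃, b₄ as columns and h as the right-hand side.
The system has the unique solution (α₁, …, α₄) = (-2, 4, 2, -4).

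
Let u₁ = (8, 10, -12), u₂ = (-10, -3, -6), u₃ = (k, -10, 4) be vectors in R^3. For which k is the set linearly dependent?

Dependence holds iff the 3×3 matrix [u₁ u₂ u₃] is singular.
Expanding, det = -96*k - 1376.
Solving -96*k - 1376 = 0 yields k = -43/3.

k = -43/3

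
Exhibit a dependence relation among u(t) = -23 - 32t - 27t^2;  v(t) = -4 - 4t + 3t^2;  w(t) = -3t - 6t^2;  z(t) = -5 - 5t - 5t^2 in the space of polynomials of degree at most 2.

u - 2v - 3w - 3z = 0

Write each element as a vector in ℝ³ using {1, t, t^2}.
Row-reduce the matrix with u, v, w, z as columns; the null space gives the coefficients.
A generator of the null space is (1, -2, -3, -3).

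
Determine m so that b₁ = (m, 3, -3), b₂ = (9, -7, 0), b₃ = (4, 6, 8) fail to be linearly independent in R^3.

m = -33/4

The set is linearly dependent precisely when det[b₁; b₂; b₃] = 0.
Cofactor expansion gives det = -56*m - 462.
Solving -56*m - 462 = 0 yields m = -33/4.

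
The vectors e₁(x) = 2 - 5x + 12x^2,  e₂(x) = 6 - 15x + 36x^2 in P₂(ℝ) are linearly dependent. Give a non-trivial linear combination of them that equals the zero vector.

3e₁ - e₂ = 0

Write each element as a vector in ℝ³ using {1, x, x^2}.
Write the vectors as columns of a matrix and find a nonzero vector in its null space.
The free variable yields coefficients (3, -1) (any nonzero multiple also works).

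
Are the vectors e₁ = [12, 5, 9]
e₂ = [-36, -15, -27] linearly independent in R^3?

linearly dependent

Row-reduce the matrix whose columns are e₁, e₂.
The reduction yields 1 nonzero row, so the rank is 1.
Since rank 1 < 2, the set is linearly dependent.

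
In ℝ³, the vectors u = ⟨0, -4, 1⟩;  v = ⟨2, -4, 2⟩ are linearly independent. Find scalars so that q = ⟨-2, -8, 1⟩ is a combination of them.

Since u, v are independent, the coefficients expressing q are uniquely determined by a linear system.
The system has the unique solution (c₁, c₂) = (3, -1).

q = 3u - v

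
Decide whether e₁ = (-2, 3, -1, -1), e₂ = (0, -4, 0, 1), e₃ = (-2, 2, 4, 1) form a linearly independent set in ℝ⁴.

Place the vectors as rows of a 3×4 matrix and reduce to echelon form.
The reduction yields 3 nonzero rows, so the rank is 3.
Since rank = 3 (the number of vectors), the set is linearly independent.

linearly independent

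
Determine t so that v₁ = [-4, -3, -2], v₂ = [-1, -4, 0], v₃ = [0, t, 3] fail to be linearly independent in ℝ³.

t = -39/2

The set is linearly dependent precisely when det[v₁; v₂; v₃] = 0.
The determinant works out to 2*t + 39.
This vanishes exactly when t = -39/2.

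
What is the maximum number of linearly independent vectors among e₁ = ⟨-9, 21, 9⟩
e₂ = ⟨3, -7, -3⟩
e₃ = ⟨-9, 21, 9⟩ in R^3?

1

Row-reduce the 3×3 matrix with these as rows.
The echelon form has 1 nonzero row, so the rank is 1.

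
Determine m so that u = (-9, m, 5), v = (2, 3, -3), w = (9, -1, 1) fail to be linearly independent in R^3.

m = -5

The vectors are dependent exactly when the determinant of the matrix with rows u, v, w vanishes.
The determinant works out to -29*m - 145.
Setting this to zero gives m = -5.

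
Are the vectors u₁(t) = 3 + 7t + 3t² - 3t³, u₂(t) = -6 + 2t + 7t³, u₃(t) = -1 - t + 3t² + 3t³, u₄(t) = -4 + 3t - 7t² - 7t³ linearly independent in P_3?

linearly independent

Take coordinates with respect to the standard basis {1, t, …, t³}.
Form the 4×4 matrix with these as columns; its determinant is -1276.
A nonzero determinant means the columns are linearly independent.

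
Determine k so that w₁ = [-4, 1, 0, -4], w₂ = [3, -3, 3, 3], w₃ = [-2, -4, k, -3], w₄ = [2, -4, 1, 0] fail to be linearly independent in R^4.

k = 25/6

Place the vectors as rows of a 4×4 matrix; dependence ⇔ determinant zero.
Cofactor expansion gives det = 75 - 18*k.
This vanishes exactly when k = 25/6.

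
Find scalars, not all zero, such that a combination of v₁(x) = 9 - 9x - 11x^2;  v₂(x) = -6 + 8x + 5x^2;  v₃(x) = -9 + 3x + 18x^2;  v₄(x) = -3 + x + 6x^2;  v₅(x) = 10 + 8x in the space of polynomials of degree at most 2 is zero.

Take coordinates with respect to {1, x, x^2}.
Solve the homogeneous system with v₁, v₂, v₃, v₄, v₅ as columns by row-reducing the coefficient matrix.
One solution (up to scaling) is (3, 3, 1, 0, 0).

3v₁ + 3v₂ + v₃ = 0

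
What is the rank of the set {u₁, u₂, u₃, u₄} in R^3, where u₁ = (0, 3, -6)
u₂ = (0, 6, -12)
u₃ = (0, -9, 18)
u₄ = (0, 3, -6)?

rank 1

Put the 3×4 matrix [u₁|u₂|u₃|u₄] into echelon form.
Reduction leaves 1 leading entry, giving rank 1.
(With 4 elements in a 3-dimensional space the rank is at most 3.)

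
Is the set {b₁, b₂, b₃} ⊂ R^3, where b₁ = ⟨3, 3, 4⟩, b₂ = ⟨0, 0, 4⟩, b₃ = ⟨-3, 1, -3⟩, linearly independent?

The matrix [b₁|b₂|b₃] has determinant -48.
A nonzero determinant means the columns are linearly independent.

linearly independent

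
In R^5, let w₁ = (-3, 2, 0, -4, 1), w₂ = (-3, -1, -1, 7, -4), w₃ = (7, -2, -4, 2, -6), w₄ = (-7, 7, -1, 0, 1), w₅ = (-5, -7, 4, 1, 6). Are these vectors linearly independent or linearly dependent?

linearly independent

Place the vectors as rows of a 5×5 matrix and reduce to echelon form.
The reduction yields 5 nonzero rows, so the rank is 5.
Since rank = 5 (the number of vectors), the set is linearly independent.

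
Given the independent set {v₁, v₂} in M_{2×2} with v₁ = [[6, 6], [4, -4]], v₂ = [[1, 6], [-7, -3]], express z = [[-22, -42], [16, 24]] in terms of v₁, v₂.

Identify each element with its coordinate vector in ℝ⁴ via {E₁₁, E₁₂, E₂₁, E₂₂}.
Since v₁, v₂ are independent, the coefficients expressing z are uniquely determined by a linear system.
The system has the unique solution (c₁, c₂) = (-3, -4).

z = -3v₁ - 4v₂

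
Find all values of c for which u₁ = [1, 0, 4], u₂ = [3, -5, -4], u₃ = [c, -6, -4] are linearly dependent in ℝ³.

The set is linearly dependent precisely when det[u₁; u₂; u₃] = 0.
Cofactor expansion gives det = 20*c - 76.
This vanishes exactly when c = 19/5.

c = 19/5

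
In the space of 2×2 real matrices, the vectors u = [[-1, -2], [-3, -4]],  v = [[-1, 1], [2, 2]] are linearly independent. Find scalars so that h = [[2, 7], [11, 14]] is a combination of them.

Take coordinate vectors relative to {E₁₁, E₁₂, E₂₁, E₂₂}.
Since u, v are independent, the coefficients expressing h are uniquely determined by a linear system.
The system has the unique solution (a₁, a₂) = (-3, 1).

h = -3u + v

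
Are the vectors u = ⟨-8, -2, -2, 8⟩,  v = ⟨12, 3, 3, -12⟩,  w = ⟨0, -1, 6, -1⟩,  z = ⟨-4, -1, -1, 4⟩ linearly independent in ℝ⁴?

Place the vectors as rows of a 4×4 matrix and reduce to echelon form.
The reduction yields 2 nonzero rows, so the rank is 2.
Since rank 2 < 4, the set is linearly dependent.
Indeed 3u + 2v = 0.

linearly dependent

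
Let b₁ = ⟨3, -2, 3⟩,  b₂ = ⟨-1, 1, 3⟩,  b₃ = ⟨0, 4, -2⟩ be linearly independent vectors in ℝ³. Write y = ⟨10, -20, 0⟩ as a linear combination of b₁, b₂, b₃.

y = 2b₁ - 4b₂ - 3b₃

Write y = c₁b₁ + … + c₃b₃ and equate components.
Row-reducing the augmented matrix gives the unique coefficients (c₁, c₂, c₃) = (2, -4, -3).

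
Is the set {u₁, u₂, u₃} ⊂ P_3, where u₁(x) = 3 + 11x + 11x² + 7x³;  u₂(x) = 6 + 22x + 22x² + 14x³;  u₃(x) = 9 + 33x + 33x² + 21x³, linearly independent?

linearly dependent

Write each element as a coordinate vector in ℝ⁴ using {1, x, …, x³}.
Row-reduce the matrix whose columns are u₁, u₂, u₃.
The reduction yields 1 nonzero row, so the rank is 1.
Since rank 1 < 3, the set is linearly dependent.
Indeed 2u₁ - u₂ = 0.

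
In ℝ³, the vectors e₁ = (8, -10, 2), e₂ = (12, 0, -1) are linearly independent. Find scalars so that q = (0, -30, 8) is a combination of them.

q = 3e₁ - 2e₂

Solve the system with e₁, e₂ as columns and q as the right-hand side.
Row-reducing the augmented matrix gives the unique coefficients (a₁, a₂) = (3, -2).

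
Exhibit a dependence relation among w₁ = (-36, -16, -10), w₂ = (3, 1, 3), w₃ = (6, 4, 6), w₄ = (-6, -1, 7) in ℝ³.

w₁ + 2w₂ + 3w₃ - 2w₄ = 0

Set up α₁w₁ + … + α₄w₄ = 0 and solve the homogeneous system.
The free variable yields coefficients (1, 2, 3, -2) (any nonzero multiple also works).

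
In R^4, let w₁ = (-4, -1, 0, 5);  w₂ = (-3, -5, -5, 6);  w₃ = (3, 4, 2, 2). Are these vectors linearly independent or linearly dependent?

linearly independent

Place the vectors as rows of a 3×4 matrix and reduce to echelon form.
The reduction yields 3 nonzero rows, so the rank is 3.
Since rank = 3 (the number of vectors), the set is linearly independent.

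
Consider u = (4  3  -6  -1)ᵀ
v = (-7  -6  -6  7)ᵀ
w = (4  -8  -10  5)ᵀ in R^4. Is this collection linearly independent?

Row-reduce the matrix whose columns are u, v, w.
The reduction yields 3 nonzero rows, so the rank is 3.
Since rank = 3 (the number of vectors), the set is linearly independent.

linearly independent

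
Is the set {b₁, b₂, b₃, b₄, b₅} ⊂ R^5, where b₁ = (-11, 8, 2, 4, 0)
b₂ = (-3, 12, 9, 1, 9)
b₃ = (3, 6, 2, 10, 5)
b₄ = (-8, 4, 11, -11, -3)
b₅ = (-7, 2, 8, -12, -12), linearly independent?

The matrix [b₁|b₂|b₃|b₄|b₅] has determinant -63560.
A nonzero determinant means the columns are linearly independent.

linearly independent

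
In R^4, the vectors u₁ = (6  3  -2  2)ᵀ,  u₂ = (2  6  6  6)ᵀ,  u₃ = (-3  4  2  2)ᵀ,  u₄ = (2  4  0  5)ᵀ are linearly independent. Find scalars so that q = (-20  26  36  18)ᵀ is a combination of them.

Since u₁, u₂, u₃, u₄ are independent, the coefficients expressing q are uniquely determined by a linear system.
Back-substitution yields (a₁, …, a₄) = (-2, 4, 4, -2).

q = -2u₁ + 4u₂ + 4u₃ - 2u₄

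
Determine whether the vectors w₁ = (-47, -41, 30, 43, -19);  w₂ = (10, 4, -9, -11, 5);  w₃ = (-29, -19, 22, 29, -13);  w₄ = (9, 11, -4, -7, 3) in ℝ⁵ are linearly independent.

Row-reduce the matrix whose columns are w₁, w₂, w₃, w₄.
The reduction yields 2 nonzero rows, so the rank is 2.
Since rank 2 < 4, the set is linearly dependent.
Indeed w₁ - 4w₂ - 3w₃ = 0.

linearly dependent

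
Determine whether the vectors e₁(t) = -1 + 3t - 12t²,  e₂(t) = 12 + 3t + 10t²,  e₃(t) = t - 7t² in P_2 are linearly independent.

linearly independent

Write each element as a coordinate vector in ℝ³ using {1, t, t²}.
Form the 3×3 matrix with these as columns; its determinant is 139.
A nonzero determinant means the columns are linearly independent.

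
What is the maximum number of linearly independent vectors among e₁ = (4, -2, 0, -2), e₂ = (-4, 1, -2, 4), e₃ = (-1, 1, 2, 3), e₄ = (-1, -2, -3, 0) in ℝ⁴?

4

Put the 4×4 matrix [e₁|e₂|e₃|e₄] into echelon form.
The echelon form has 4 nonzero rows, so the rank is 4.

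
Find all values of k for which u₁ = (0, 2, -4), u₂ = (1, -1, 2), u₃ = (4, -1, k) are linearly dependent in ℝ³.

k = 2

The set is linearly dependent precisely when det[u₁; u₂; u₃] = 0.
The determinant works out to 4 - 2*k.
This vanishes exactly when k = 2.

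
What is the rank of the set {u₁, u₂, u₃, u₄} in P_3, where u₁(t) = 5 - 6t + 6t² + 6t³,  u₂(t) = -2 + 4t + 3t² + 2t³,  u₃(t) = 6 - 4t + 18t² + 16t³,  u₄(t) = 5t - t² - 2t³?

3

Represent each element by its coordinate vector in ℝ⁴.
Put the 4×4 matrix [u₁|u₂|u₃|u₄] into echelon form.
The echelon form has 3 nonzero rows, so the rank is 3.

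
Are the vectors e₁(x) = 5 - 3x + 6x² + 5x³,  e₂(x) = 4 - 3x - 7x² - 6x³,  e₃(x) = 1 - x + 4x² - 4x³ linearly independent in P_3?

linearly independent

Write each element as a coordinate vector in ℝ⁴ using {1, x, …, x³}.
Place the vectors as rows of a 3×4 matrix and reduce to echelon form.
The reduction yields 3 nonzero rows, so the rank is 3.
Since rank = 3 (the number of vectors), the set is linearly independent.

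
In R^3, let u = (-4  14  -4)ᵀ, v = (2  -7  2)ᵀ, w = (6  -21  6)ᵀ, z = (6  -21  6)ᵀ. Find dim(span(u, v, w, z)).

1

Put the 3×4 matrix [u|v|w|z] into echelon form.
There is 1 pivot column, so rank = 1.
(With 4 elements in a 3-dimensional space the rank is at most 3.)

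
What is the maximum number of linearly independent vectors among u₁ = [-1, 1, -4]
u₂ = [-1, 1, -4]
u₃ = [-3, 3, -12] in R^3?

Form the matrix with u₁, u₂, u₃ as columns and reduce.
There is 1 pivot column, so rank = 1.

1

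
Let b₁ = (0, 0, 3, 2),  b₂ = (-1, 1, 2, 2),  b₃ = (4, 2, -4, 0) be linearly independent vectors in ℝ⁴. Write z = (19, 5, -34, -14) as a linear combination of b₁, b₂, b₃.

Solve the system with b₁, b₂, b₃ as columns and z as the right-hand side.
Back-substitution yields (α₁, α₂, α₃) = (-4, -3, 4).

z = -4b₁ - 3b₂ + 4b₃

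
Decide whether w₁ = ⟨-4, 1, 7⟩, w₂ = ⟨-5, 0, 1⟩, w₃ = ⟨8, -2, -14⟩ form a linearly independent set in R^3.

linearly dependent

One vector is a scalar multiple of another, so the set is dependent.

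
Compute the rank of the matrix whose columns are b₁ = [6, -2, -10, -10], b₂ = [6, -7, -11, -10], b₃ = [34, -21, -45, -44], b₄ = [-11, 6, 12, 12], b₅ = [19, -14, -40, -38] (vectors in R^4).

Row-reduce the 5×4 matrix with these as rows.
Exactly 3 pivots survive; hence the rank is 3.
(With 5 elements in a 4-dimensional space the rank is at most 4.)

rank 3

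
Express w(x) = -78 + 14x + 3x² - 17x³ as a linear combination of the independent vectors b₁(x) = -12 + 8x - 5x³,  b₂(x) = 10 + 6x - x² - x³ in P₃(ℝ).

Identify each element with its coordinate vector in ℝ⁴ via {1, x, …, x³}.
Set up the augmented matrix [b₁ | b₂ | w] and row-reduce.
The system has the unique solution (a₁, a₂) = (4, -3).

w = 4b₁ - 3b₂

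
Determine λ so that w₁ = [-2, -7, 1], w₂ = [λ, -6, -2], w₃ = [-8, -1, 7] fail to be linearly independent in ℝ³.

Dependence holds iff the 3×3 matrix [w₁ w₂ w₃] is singular.
Cofactor expansion gives det = 48*λ - 72.
This vanishes exactly when λ = 3/2.

λ = 3/2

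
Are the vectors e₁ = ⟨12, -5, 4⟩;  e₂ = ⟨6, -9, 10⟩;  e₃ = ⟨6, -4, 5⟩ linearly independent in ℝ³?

Place the vectors as rows of a 3×3 matrix and reduce to echelon form.
The reduction yields 3 nonzero rows, so the rank is 3.
Since rank = 3 (the number of vectors), the set is linearly independent.

linearly independent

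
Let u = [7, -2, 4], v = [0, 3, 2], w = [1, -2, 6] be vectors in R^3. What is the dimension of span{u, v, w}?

Put the 3×3 matrix [u|v|w] into echelon form.
There are 3 pivot columns, so rank = 3.

3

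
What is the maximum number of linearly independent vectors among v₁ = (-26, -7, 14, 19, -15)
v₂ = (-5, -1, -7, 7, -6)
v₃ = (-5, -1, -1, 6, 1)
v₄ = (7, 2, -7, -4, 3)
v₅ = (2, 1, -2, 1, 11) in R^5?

Put the 5×5 matrix [v₁|v₂|v₃|v₄|v₅] into echelon form.
Reduction leaves 3 leading entries, giving rank 3.

3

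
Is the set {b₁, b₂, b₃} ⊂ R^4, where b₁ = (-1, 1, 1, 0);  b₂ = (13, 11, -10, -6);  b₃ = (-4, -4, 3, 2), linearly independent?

linearly dependent

Place the vectors as rows of a 3×4 matrix and reduce to echelon form.
The reduction yields 2 nonzero rows, so the rank is 2.
Since rank 2 < 3, the set is linearly dependent.
Indeed b₁ + b₂ + 3b₃ = 0.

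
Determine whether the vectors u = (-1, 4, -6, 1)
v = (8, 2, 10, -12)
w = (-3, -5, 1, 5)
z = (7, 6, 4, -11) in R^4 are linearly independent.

Row-reduce the matrix whose columns are u, v, w, z.
The reduction yields 2 nonzero rows, so the rank is 2.
Since rank 2 < 4, the set is linearly dependent.
Indeed 2u + v + 2w = 0.

linearly dependent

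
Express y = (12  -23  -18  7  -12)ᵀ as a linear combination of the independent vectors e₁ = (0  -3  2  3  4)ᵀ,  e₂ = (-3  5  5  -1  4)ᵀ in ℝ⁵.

y = e₁ - 4e₂

Solve the system with e₁, e₂ as columns and y as the right-hand side.
The system has the unique solution (a₁, a₂) = (1, -4).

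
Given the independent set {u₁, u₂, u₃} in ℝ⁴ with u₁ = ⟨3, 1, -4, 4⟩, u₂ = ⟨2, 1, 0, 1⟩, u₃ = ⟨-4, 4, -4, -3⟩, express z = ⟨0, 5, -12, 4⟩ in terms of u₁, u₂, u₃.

z = 2u₁ - u₂ + u₃

Solve the system with u₁, u₂, u₃ as columns and z as the right-hand side.
Back-substitution yields (a₁, a₂, a₃) = (2, -1, 1).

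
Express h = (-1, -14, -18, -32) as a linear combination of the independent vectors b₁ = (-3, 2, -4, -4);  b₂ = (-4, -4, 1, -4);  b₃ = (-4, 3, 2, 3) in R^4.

Since b₁, b₂, b₃ are independent, the coefficients expressing h are uniquely determined by a linear system.
Back-substitution yields (c₁, c₂, c₃) = (3, 2, -4).

h = 3b₁ + 2b₂ - 4b₃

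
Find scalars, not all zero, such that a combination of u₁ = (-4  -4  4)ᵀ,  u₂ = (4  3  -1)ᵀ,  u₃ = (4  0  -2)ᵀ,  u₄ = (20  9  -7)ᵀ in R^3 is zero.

Solve the homogeneous system with u₁, u₂, u₃, u₄ as columns by row-reducing the coefficient matrix.
The free variable yields coefficients (0, 3, 2, -1) (any nonzero multiple also works).

3u₂ + 2u₃ - u₄ = 0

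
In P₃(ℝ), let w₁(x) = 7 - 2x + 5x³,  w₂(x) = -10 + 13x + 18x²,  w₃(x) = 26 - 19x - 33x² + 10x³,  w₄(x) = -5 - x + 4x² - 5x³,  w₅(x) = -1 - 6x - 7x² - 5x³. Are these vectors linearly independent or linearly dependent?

Take coordinates with respect to the standard basis {1, x, …, x³}.
There are 5 vectors in a 4-dimensional space, so they cannot be linearly independent.

linearly dependent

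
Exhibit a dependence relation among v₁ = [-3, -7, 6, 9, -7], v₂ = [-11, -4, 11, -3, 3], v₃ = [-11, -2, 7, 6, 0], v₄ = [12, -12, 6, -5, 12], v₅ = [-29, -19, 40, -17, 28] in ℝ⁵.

v₁ - 3v₂ - v₃ - v₄ + v₅ = 0

Row-reduce the matrix with v₁, v₂, v₃, v₄, v₅ as columns; the null space gives the coefficients.
A generator of the null space is (1, -3, -1, -1, 1).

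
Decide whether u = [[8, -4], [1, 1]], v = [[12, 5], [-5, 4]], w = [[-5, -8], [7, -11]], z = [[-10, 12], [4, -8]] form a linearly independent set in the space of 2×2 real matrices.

linearly independent

Take coordinates with respect to the standard basis {E₁₁, E₁₂, E₂₁, E₂₂}.
Row-reduce the matrix whose columns are u, v, w, z.
The reduction yields 4 nonzero rows, so the rank is 4.
Since rank = 4 (the number of vectors), the set is linearly independent.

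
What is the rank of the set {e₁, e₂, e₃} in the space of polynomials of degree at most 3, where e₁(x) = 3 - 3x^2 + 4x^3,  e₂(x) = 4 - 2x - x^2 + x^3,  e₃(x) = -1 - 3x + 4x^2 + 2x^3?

Represent each element by its coordinate vector in ℝ⁴.
Row-reduce the 3×4 matrix with these as rows.
There are 3 pivot columns, so rank = 3.

rank 3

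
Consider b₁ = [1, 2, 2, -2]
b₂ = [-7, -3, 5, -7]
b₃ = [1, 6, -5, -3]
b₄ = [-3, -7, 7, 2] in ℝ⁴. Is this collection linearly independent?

linearly independent

The matrix [b₁|b₂|b₃|b₄] has determinant -171.
A nonzero determinant means the columns are linearly independent.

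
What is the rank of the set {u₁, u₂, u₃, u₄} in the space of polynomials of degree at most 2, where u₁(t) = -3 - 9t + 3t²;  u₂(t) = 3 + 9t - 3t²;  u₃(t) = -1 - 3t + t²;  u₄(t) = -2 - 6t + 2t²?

Represent each element by its coordinate vector in ℝ³.
Put the 3×4 matrix [u₁|u₂|u₃|u₄] into echelon form.
There is 1 pivot column, so rank = 1.
(With 4 elements in a 3-dimensional space the rank is at most 3.)

rank 1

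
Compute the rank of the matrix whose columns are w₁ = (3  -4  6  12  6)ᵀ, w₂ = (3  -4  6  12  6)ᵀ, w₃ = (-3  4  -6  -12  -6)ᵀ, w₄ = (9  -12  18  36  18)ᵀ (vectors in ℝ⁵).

Row-reduce the 4×5 matrix with these as rows.
Exactly 1 pivot survives; hence the rank is 1.

1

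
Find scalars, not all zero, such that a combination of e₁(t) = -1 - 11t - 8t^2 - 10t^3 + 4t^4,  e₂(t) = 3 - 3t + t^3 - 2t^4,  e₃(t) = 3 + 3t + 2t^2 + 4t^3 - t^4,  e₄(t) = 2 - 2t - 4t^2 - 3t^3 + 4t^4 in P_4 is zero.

e₁ - e₂ + 2e₃ - e₄ = 0

Pass to coordinate vectors relative to the basis {1, t, …, t^4}.
Write the vectors as columns of a matrix and find a nonzero vector in its null space.
A generator of the null space is (1, -1, 2, -1).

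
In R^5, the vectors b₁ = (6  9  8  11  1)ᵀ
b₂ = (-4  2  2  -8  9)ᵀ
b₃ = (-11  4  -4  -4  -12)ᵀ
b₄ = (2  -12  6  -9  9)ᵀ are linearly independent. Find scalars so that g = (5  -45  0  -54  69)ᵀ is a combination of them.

Since b₁, b₂, b₃, b₄ are independent, the coefficients expressing g are uniquely determined by a linear system.
The system has the unique solution (α₁, …, α₄) = (-3, 3, -3, 1).

g = -3b₁ + 3b₂ - 3b₃ + b₄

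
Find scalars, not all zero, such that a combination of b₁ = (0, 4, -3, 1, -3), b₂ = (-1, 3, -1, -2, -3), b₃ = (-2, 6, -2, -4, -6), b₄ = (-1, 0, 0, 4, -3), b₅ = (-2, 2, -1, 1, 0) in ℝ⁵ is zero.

Set up α₁b₁ + … + α₅b₅ = 0 and solve the homogeneous system.
One solution (up to scaling) is (0, 2, -1, 0, 0).

2b₂ - b₃ = 0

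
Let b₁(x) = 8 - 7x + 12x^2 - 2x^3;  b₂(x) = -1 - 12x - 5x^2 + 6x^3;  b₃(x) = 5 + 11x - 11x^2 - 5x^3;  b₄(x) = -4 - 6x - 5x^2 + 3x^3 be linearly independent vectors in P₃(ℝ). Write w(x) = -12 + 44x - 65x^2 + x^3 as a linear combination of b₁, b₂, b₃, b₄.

w = -4b₁ + 2b₂ + 2b₃ - 3b₄

Take coordinate vectors relative to {1, x, …, x^3}.
Solve the system with b₁, b₂, b₃, b₄ as columns and w as the right-hand side.
Row-reducing the augmented matrix gives the unique coefficients (a₁, …, a₄) = (-4, 2, 2, -3).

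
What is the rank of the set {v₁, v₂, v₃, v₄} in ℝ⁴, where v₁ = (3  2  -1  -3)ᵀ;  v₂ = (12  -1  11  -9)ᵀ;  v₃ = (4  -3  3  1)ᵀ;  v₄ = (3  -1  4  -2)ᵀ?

rank 3

Put the 4×4 matrix [v₁|v₂|v₃|v₄] into echelon form.
There are 3 pivot columns, so rank = 3.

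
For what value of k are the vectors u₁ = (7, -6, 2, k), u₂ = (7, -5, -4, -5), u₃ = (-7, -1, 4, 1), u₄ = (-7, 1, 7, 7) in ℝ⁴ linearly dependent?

The set is linearly dependent precisely when det[u₁; u₂; u₃; u₄] = 0.
The determinant works out to 126*k - 462.
Setting this to zero gives k = 11/3.

k = 11/3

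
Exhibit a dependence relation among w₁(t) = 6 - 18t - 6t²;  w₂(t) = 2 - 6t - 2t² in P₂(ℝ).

Write each element as a vector in ℝ³ using {1, t, t²}.
Row-reduce the matrix with w₁, w₂ as columns; the null space gives the coefficients.
One solution (up to scaling) is (1, -3).

w₁ - 3w₂ = 0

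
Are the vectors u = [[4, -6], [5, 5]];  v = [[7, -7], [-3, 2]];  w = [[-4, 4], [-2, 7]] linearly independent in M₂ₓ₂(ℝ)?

Write each element as a coordinate vector in ℝ⁴ using {E₁₁, E₁₂, E₂₁, E₂₂}.
Row-reduce the matrix whose columns are u, v, w.
The reduction yields 3 nonzero rows, so the rank is 3.
Since rank = 3 (the number of vectors), the set is linearly independent.

linearly independent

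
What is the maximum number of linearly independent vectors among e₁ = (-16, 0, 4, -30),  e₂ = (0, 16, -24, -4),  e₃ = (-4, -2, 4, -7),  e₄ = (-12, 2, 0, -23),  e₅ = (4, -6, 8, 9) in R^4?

2

Row-reduce the 5×4 matrix with these as rows.
The echelon form has 2 nonzero rows, so the rank is 2.
(With 5 elements in a 4-dimensional space the rank is at most 4.)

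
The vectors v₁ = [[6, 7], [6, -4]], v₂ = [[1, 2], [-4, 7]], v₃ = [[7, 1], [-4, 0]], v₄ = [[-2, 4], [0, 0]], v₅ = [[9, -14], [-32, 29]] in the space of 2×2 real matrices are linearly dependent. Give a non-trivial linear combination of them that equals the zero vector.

Write each element as a vector in ℝ⁴ using {E₁₁, E₁₂, E₂₁, E₂₂}.
Write the vectors as columns of a matrix and find a nonzero vector in its null space.
One solution (up to scaling) is (2, -3, -2, 2, 1).

2v₁ - 3v₂ - 2v₃ + 2v₄ + v₅ = 0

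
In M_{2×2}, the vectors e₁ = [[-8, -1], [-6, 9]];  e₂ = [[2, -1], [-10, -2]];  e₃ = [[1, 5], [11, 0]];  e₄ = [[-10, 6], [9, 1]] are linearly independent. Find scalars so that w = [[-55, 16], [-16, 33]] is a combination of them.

Identify each element with its coordinate vector in ℝ⁴ via {E₁₁, E₁₂, E₂₁, E₂₂}.
Solve the system with e₁, e₂, e₃, e₄ as columns and w as the right-hand side.
The system has the unique solution (α₁, …, α₄) = (4, 3, 1, 3).

w = 4e₁ + 3e₂ + e₃ + 3e₄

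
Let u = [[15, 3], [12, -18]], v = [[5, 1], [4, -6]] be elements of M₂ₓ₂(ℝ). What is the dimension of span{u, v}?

1

Represent each element by its coordinate vector in ℝ⁴.
Apply Gaussian elimination to the matrix whose rows are u, v.
Exactly 1 pivot survives; hence the rank is 1.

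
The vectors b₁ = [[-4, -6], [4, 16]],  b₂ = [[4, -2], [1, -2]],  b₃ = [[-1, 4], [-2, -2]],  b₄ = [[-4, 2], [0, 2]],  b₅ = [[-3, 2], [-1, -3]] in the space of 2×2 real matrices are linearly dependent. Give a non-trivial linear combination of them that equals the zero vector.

b₁ + 2b₂ + 2b₃ - b₄ + 2b₅ = 0

Take coordinates with respect to {E₁₁, E₁₂, E₂₁, E₂₂}.
Row-reduce the matrix with b₁, b₂, b₃, b₄, b₅ as columns; the null space gives the coefficients.
One solution (up to scaling) is (1, 2, 2, -1, 2).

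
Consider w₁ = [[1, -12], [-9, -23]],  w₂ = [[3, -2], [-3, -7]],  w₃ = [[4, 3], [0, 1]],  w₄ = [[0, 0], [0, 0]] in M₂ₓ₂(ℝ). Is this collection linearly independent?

Write each element as a coordinate vector in ℝ⁴ using {E₁₁, E₁₂, E₂₁, E₂₂}.
One of the vectors is the zero vector, so the set is linearly dependent.

linearly dependent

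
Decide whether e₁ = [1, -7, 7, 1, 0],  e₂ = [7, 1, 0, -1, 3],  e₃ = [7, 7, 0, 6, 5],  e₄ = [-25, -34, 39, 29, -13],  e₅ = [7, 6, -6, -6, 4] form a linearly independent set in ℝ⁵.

linearly dependent

Place the vectors as rows of a 5×5 matrix and reduce to echelon form.
The reduction yields 4 nonzero rows, so the rank is 4.
Since rank 4 < 5, the set is linearly dependent.
Indeed 3e₁ - 2e₂ + e₃ - e₄ - 3e₅ = 0.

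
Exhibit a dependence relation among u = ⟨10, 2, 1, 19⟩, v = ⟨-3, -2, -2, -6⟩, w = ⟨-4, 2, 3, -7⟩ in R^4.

u + 2v + w = 0

Row-reduce the matrix with u, v, w as columns; the null space gives the coefficients.
A generator of the null space is (1, 2, 1).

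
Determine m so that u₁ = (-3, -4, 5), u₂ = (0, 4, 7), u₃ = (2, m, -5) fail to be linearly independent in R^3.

m = 12/7

Dependence holds iff the 3×3 matrix [u₁ u₂ u₃] is singular.
The determinant works out to 21*m - 36.
Setting this to zero gives m = 12/7.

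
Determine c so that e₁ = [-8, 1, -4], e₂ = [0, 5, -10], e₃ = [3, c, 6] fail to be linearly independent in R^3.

Dependence holds iff the 3×3 matrix [e₁ e₂ e₃] is singular.
The determinant works out to -80*c - 210.
Solving -80*c - 210 = 0 yields c = -21/8.

c = -21/8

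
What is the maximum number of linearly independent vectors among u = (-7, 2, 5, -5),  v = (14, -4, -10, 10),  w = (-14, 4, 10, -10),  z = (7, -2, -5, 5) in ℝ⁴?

1

Put the 4×4 matrix [u|v|w|z] into echelon form.
Exactly 1 pivot survives; hence the rank is 1.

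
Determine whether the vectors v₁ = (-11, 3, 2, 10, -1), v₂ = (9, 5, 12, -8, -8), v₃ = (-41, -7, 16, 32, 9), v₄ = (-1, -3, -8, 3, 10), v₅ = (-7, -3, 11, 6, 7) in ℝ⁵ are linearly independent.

linearly dependent

Place the vectors as rows of a 5×5 matrix and reduce to echelon form.
The reduction yields 4 nonzero rows, so the rank is 4.
Since rank 4 < 5, the set is linearly dependent.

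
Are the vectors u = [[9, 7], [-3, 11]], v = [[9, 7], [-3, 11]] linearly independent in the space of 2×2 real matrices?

linearly dependent

Take coordinates with respect to the standard basis {E₁₁, E₁₂, E₂₁, E₂₂}.
Row-reduce the matrix whose columns are u, v.
The reduction yields 1 nonzero row, so the rank is 1.
Since rank 1 < 2, the set is linearly dependent.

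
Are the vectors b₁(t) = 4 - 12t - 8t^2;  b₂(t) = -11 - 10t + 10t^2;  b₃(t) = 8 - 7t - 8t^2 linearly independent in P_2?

Write each element as a coordinate vector in ℝ³ using {1, t, t^2}.
Form the 3×3 matrix with these as columns; its determinant is -560.
A nonzero determinant means the columns are linearly independent.

linearly independent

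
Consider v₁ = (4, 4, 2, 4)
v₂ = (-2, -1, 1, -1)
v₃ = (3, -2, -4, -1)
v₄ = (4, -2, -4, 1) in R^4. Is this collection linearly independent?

Row-reduce the matrix whose columns are v₁, v₂, v₃, v₄.
The reduction yields 4 nonzero rows, so the rank is 4.
Since rank = 4 (the number of vectors), the set is linearly independent.

linearly independent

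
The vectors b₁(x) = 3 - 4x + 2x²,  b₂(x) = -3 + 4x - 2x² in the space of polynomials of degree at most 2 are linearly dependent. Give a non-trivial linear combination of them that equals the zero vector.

b₁ + b₂ = 0

Write each element as a vector in ℝ³ using {1, x, x²}.
Row-reduce the matrix with b₁, b₂ as columns; the null space gives the coefficients.
One solution (up to scaling) is (1, 1).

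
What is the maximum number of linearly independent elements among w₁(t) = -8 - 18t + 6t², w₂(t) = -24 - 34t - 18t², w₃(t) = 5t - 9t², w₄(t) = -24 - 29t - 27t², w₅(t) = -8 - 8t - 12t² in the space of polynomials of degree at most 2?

Use coordinates relative to {1, t, t²}.
Row-reduce the 5×3 matrix with these as rows.
Exactly 2 pivots survive; hence the rank is 2.
(With 5 elements in a 3-dimensional space the rank is at most 3.)

2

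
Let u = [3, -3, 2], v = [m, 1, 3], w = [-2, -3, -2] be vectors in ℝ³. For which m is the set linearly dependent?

m = 43/12

The vectors are dependent exactly when the determinant of the matrix with rows u, v, w vanishes.
Expanding, det = 43 - 12*m.
Solving 43 - 12*m = 0 yields m = 43/12.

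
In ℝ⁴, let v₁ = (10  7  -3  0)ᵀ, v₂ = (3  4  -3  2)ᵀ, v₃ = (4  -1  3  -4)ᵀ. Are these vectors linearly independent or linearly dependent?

linearly dependent

Row-reduce the matrix whose columns are v₁, v₂, v₃.
The reduction yields 2 nonzero rows, so the rank is 2.
Since rank 2 < 3, the set is linearly dependent.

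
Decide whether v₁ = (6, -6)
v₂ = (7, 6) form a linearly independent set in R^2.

linearly independent

Form the 2×2 matrix with these as columns; its determinant is 78.
A nonzero determinant means the columns are linearly independent.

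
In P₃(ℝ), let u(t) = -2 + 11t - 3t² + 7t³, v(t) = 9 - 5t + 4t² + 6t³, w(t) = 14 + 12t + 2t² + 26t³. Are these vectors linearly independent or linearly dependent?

Take coordinates with respect to the standard basis {1, t, …, t³}.
Row-reduce the matrix whose columns are u, v, w.
The reduction yields 2 nonzero rows, so the rank is 2.
Since rank 2 < 3, the set is linearly dependent.

linearly dependent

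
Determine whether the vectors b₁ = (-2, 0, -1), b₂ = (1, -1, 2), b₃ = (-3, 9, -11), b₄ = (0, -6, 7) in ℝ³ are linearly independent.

linearly dependent

There are 4 vectors in a 3-dimensional space, so they cannot be linearly independent.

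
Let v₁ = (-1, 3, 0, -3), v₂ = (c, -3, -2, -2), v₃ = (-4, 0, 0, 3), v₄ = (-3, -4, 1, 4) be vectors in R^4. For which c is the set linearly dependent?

Dependence holds iff the 4×4 matrix [v₁ v₂ v₃ v₄] is singular.
Expanding, det = 9*c - 147.
Solving 9*c - 147 = 0 yields c = 49/3.

c = 49/3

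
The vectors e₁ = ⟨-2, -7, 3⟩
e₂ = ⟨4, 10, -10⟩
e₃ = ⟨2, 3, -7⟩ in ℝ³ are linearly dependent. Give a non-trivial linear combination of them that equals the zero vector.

e₁ + e₂ - e₃ = 0

Write the vectors as columns of a matrix and find a nonzero vector in its null space.
A generator of the null space is (1, 1, -1).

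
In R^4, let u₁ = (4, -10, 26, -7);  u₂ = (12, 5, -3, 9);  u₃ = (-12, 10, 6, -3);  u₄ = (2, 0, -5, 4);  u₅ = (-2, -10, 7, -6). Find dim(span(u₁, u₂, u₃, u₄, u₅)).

dim = 4

Form the matrix with u₁, u₂, u₃, u₄, u₅ as columns and reduce.
The echelon form has 4 nonzero rows, so the rank is 4.
(With 5 elements in a 4-dimensional space the rank is at most 4.)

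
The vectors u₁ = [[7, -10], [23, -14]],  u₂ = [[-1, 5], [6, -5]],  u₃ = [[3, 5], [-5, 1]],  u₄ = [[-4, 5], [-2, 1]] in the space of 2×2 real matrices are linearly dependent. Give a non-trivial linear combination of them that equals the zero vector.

u₁ - 2u₂ + u₃ + 3u₄ = 0

Pass to coordinate vectors relative to the basis {E₁₁, E₁₂, E₂₁, E₂₂}.
Set up α₁u₁ + … + α₄u₄ = 0 and solve the homogeneous system.
One solution (up to scaling) is (1, -2, 1, 3).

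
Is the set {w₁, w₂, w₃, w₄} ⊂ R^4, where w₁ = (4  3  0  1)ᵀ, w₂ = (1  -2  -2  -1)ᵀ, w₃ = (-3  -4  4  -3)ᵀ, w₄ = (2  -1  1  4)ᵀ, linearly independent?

Place the vectors as rows of a 4×4 matrix and reduce to echelon form.
The reduction yields 4 nonzero rows, so the rank is 4.
Since rank = 4 (the number of vectors), the set is linearly independent.

linearly independent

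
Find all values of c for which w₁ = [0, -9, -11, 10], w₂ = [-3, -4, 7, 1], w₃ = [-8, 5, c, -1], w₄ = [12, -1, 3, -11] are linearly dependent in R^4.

c = 31/3

Dependence holds iff the 4×4 matrix [w₁ w₂ w₃ w₄] is singular.
The determinant works out to 699*c - 7223.
Setting this to zero gives c = 31/3.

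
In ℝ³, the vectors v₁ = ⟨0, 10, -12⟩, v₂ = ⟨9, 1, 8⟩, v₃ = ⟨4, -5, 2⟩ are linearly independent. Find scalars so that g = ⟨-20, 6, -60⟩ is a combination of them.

g = 3v₁ - 4v₂ + 4v₃

Write g = a₁v₁ + … + a₃v₃ and equate components.
Row-reducing the augmented matrix gives the unique coefficients (a₁, a₂, a₃) = (3, -4, 4).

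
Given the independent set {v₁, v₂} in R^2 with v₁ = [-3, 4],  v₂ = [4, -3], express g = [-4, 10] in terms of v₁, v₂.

Set up the augmented matrix [v₁ | v₂ | g] and row-reduce.
Row-reducing the augmented matrix gives the unique coefficients (α₁, α₂) = (4, 2).

g = 4v₁ + 2v₂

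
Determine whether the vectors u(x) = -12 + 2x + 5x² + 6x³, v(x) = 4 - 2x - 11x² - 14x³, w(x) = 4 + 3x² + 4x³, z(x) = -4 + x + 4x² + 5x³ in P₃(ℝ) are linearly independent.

linearly dependent

Write each element as a coordinate vector in ℝ⁴ using {1, x, …, x³}.
Row-reduce the matrix whose columns are u, v, w, z.
The reduction yields 2 nonzero rows, so the rank is 2.
Since rank 2 < 4, the set is linearly dependent.
Indeed u + v + 2w = 0.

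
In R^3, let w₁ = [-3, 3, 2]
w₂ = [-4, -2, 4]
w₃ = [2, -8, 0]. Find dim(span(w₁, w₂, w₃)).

Put the 3×3 matrix [w₁|w₂|w₃] into echelon form.
Reduction leaves 2 leading entries, giving rank 2.

dim = 2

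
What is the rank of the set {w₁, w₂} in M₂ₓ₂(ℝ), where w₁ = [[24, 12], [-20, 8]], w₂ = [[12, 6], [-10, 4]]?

rank 1

Pass to coordinate vectors with respect to the basis {E₁₁, E₁₂, E₂₁, E₂₂}.
Row-reduce the 2×4 matrix with these as rows.
There is 1 pivot column, so rank = 1.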